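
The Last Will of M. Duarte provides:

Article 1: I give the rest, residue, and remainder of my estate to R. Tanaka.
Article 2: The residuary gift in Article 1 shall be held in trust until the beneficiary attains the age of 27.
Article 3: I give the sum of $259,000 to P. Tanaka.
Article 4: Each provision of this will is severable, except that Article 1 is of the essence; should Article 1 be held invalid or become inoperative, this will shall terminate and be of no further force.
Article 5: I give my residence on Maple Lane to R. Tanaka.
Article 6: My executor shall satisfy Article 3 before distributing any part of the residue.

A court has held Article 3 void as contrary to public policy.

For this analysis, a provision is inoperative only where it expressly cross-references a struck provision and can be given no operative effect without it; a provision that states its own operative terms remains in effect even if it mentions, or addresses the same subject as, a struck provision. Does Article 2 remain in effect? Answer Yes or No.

Yes

Article 3 is struck. Article 6 merely fixes the priority direction for Article 3; with Article 3 gone it has nothing to operate on and falls away. Article 4 makes Article 1 an essential term, but Article 1 is unaffected, so the severability proviso in Article 4 preserves the remaining provisions. That leaves Article 1, Article 2, Article 4, and Article 5 in effect. Article 2 is among the surviving provisions, so the answer is yes.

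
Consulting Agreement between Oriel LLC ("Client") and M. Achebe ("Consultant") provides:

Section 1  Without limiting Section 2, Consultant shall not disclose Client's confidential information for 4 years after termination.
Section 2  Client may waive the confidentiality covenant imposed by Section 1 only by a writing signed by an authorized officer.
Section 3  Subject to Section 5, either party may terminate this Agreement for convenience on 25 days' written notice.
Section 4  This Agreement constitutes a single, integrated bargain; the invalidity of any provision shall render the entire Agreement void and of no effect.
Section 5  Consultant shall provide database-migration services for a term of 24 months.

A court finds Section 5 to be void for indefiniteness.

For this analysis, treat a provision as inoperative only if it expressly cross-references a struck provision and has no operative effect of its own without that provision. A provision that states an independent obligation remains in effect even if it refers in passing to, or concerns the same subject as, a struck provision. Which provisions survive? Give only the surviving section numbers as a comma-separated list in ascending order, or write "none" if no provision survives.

none

Section 5 is struck. Nothing else in the Agreement is defined by reference to Section 5. Section 4 provides that the Agreement is not severable, so the invalidity of any one provision voids the entire Agreement. No provision of the Agreement survives.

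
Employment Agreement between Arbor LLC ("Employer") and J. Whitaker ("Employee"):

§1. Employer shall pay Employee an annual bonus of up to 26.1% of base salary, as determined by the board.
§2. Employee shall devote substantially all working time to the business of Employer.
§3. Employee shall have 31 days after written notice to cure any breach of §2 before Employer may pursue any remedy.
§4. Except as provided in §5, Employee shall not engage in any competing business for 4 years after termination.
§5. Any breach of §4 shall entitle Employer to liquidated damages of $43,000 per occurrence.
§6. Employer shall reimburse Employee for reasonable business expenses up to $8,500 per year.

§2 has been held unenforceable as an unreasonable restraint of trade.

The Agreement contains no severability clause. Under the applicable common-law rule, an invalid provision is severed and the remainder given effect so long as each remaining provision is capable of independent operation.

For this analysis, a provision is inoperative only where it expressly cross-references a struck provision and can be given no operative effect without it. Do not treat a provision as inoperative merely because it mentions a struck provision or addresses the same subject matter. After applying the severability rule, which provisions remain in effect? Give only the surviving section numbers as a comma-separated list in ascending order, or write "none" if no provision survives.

1, 4, 5, 6

§2 is struck. The only function of §3 is the cure period for breach of §2, so it cannot stand once §2 is removed. With no severability clause, the stated default rule severs what cannot stand and enforces each remaining provision that can operate on its own. The provisions still in force are §1, §4, §5, and §6.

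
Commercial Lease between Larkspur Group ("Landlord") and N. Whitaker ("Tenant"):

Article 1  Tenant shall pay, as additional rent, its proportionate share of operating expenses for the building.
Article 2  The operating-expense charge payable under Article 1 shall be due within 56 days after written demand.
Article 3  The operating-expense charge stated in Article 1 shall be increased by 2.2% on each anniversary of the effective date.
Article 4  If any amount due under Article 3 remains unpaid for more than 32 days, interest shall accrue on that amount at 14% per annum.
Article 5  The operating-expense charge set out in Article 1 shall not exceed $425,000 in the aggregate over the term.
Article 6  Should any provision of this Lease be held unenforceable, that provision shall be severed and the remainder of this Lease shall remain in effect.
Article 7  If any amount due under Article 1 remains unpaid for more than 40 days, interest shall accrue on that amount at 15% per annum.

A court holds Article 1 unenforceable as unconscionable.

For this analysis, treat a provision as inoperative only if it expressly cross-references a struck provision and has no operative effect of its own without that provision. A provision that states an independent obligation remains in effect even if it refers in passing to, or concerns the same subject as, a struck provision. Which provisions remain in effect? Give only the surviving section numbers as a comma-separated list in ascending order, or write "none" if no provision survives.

6

Article 1 is struck. Article 2 does nothing except set the payment deadline for the operating-expense charge by reference to Article 1; with Article 1 gone it has no independent effect and is inoperative. The whole of Article 3 is the escalation of the operating-expense charge, defined by reference to Article 1, so Article 3 cannot stand once Article 1 is removed. The whole of Article 5 is the aggregate cap on the operating-expense charge, defined by reference to Article 1, so Article 5 cannot stand once Article 1 is removed. Article 7 operates only by reference to Article 1, so it falls with Article 1. Article 4 has no operative effect of its own apart from Article 3 and is therefore inoperative. Under the severability clause in Article 6, the remaining provisions continue in force. Only Article 6 remains in effect.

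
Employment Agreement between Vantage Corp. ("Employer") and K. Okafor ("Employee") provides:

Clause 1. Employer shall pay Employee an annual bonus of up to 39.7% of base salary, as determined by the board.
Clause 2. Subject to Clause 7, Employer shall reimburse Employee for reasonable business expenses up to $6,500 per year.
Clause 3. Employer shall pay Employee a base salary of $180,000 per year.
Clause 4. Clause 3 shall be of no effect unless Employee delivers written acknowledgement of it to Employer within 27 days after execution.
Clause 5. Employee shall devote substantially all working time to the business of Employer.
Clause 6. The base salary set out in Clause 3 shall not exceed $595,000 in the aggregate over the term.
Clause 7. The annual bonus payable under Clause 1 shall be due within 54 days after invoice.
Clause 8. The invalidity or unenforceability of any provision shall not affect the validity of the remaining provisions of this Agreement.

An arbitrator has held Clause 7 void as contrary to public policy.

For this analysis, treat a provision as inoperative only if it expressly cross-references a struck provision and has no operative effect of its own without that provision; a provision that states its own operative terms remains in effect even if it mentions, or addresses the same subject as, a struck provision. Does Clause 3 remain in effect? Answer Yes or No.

Yes

Clause 7 is struck. Although Clause 2 refers to Clause 7, its operative terms do not depend on Clause 7, so it remains in effect. No other provision's operative terms depend on Clause 7. Clause 8 is a severability clause and preserves every provision that can still be given independent effect. That leaves Clause 1, Clause 2, Clause 3, Clause 4, Clause 5, Clause 6, and Clause 8 in effect. Clause 3 is among the surviving provisions, so the answer is yes.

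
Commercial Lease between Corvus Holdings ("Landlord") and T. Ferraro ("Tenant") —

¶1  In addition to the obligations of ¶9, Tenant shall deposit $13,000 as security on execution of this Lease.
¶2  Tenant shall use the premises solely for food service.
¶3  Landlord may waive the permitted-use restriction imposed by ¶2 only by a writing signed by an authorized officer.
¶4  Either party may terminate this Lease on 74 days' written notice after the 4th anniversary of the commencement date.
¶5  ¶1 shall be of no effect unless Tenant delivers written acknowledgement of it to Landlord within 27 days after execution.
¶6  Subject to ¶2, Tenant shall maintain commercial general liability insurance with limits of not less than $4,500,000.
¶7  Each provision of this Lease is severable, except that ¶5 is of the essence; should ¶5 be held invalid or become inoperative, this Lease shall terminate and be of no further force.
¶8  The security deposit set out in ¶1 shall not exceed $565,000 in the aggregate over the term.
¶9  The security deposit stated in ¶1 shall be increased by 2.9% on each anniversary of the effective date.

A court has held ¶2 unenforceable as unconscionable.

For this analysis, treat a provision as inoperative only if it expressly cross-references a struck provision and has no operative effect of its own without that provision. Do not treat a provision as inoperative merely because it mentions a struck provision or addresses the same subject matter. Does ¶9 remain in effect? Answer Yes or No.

¶2 is struck. ¶3 merely fixes the waiver condition for ¶2; with ¶2 gone it has nothing to operate on and falls away. ¶6 mentions ¶2 but its own obligation stands independently of ¶2, so ¶6 is not affected. ¶7 makes ¶5 an essential term, but ¶5 is unaffected, so the severability proviso in ¶7 preserves the remaining provisions. ¶1, ¶4, ¶5, ¶6, ¶7, ¶8, and ¶9 remain in effect. ¶9 is among the surviving provisions, so the answer is yes.

Yes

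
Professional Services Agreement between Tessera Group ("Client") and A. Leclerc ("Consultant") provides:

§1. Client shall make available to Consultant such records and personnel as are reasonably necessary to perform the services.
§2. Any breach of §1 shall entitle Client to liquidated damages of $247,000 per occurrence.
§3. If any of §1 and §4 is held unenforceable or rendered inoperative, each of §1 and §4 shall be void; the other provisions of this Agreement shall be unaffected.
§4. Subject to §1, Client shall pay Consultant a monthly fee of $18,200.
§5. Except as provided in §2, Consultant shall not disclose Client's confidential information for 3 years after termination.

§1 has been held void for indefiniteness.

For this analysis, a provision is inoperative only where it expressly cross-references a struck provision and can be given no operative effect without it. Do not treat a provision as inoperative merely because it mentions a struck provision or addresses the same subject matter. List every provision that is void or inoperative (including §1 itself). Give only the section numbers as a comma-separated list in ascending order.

§1 is struck. §2 has no operative effect of its own apart from §1 and is therefore inoperative. Although §5 refers to §2, its operative terms do not depend on §2, so it remains in effect. §3 declares §1 and §4 mutually dependent; since one of them has fallen, all of them are of no effect. That brings down §4 as well. The remainder continues in force under §3. §3 and §5 remain in effect.

1, 2, 4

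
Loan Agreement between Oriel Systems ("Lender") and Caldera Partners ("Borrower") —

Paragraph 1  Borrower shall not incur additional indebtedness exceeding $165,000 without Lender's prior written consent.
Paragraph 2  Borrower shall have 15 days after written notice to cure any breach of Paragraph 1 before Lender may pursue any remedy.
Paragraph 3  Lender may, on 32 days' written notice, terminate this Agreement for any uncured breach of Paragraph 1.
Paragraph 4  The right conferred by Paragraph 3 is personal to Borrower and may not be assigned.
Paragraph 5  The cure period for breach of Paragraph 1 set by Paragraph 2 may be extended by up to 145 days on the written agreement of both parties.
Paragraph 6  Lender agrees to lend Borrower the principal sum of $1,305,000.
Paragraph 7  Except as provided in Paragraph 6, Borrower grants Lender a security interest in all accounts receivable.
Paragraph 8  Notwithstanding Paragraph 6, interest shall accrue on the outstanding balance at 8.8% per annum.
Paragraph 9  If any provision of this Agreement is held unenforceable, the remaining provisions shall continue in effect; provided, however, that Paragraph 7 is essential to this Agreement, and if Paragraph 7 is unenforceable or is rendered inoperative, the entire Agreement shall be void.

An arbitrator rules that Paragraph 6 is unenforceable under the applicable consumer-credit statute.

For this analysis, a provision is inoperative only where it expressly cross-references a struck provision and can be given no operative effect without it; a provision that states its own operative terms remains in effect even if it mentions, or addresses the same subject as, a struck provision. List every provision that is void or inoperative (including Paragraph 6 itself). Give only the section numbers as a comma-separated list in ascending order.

6

Paragraph 6 is struck. Paragraph 7 mentions Paragraph 6 but its own obligation stands independently of Paragraph 6, so Paragraph 7 is not affected. Although Paragraph 8 refers to Paragraph 6, its operative terms do not depend on Paragraph 6, so it remains in effect. Nothing else in the Agreement is defined by reference to Paragraph 6. Paragraph 9 makes Paragraph 7 an essential term, but Paragraph 7 is unaffected, so the severability proviso in Paragraph 9 preserves the remaining provisions. The provisions still in force are Paragraph 1, Paragraph 2, Paragraph 3, Paragraph 4, Paragraph 5, Paragraph 7, Paragraph 8, and Paragraph 9.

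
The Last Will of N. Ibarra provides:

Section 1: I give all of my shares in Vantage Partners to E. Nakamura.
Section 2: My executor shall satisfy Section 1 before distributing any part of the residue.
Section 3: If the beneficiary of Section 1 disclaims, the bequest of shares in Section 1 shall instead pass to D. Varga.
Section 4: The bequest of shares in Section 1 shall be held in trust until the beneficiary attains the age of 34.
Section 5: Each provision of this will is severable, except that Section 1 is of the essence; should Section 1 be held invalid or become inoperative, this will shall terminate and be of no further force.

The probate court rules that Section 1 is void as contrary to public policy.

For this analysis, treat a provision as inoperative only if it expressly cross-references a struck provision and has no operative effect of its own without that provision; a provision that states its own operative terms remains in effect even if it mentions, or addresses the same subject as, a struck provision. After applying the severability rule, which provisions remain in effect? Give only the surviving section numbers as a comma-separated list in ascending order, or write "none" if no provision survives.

Section 1 is struck. Section 2 merely fixes the priority direction for Section 1; with Section 1 gone it has nothing to operate on and falls away. Section 3 merely fixes the alternative disposition for Section 1; with Section 1 gone it has nothing to operate on and falls away. The only function of Section 4 is the trust for Section 1, so it cannot stand once Section 1 is removed. Section 5 makes Section 1 an essential term, and Section 1 is the provision held invalid; under Section 5, the entire will is therefore void. No provision of the will survives.

none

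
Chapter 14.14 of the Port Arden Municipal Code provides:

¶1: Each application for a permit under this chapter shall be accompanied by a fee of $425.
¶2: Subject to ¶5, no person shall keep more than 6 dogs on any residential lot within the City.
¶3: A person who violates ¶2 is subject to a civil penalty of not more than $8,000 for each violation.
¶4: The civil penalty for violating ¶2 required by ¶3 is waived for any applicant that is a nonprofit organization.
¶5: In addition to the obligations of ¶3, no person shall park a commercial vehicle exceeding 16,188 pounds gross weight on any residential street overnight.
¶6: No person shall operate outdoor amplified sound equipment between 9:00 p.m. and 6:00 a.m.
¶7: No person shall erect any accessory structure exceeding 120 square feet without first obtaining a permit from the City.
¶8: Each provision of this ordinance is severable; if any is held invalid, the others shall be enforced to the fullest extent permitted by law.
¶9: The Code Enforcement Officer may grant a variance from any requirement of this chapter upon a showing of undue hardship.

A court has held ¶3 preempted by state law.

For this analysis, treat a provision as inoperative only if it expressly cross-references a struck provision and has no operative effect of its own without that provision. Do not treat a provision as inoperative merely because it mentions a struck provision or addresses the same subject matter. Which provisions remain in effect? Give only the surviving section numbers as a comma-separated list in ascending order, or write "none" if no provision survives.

1, 2, 5, 6, 7, 8, 9

¶3 is struck. ¶4 has no operative effect of its own apart from ¶3 and is therefore inoperative. ¶5 mentions ¶3 but its own obligation stands independently of ¶3, so ¶5 is not affected. Under the severability clause in ¶8, the remaining provisions continue in force. The provisions still in force are ¶1, ¶2, ¶5, ¶6, ¶7, ¶8, and ¶9.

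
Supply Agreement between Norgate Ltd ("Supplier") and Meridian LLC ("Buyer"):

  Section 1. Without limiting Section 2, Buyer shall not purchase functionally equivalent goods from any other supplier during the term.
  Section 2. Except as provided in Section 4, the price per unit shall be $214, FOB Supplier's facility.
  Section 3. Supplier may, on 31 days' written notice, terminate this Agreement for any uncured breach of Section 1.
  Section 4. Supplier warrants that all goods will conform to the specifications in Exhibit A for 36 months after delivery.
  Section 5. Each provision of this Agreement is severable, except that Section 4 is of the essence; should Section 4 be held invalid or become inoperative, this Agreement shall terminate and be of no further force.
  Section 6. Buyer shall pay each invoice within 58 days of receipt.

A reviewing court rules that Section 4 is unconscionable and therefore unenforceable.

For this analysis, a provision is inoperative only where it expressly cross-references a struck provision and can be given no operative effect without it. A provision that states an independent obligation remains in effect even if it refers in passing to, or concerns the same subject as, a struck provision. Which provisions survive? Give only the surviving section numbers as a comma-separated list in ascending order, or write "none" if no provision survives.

Section 4 is struck. Nothing else in the Agreement is defined by reference to Section 4. Section 5 makes Section 4 an essential term, and Section 4 is the provision held invalid; under Section 5, the entire Agreement is therefore void. No provision of the Agreement survives.

none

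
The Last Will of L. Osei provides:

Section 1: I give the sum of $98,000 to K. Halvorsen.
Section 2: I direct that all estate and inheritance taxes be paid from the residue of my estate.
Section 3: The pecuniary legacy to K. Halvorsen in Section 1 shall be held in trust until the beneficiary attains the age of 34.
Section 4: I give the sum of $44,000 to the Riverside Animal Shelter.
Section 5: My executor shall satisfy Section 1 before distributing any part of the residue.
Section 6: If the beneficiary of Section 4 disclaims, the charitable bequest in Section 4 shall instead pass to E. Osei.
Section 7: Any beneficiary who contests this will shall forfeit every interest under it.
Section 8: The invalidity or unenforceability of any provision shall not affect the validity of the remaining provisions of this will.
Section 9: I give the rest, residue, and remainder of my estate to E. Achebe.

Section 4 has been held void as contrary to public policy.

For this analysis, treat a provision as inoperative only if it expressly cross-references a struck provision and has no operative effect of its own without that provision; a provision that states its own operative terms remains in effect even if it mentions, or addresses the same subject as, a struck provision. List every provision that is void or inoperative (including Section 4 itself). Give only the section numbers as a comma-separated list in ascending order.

4, 6

Section 4 is struck. Section 6 merely fixes the alternative disposition for Section 4; with Section 4 gone it has nothing to operate on and falls away. Under the severability clause in Section 8, the remaining provisions continue in force. The provisions still in force are Section 1, Section 2, Section 3, Section 5, Section 7, Section 8, and Section 9.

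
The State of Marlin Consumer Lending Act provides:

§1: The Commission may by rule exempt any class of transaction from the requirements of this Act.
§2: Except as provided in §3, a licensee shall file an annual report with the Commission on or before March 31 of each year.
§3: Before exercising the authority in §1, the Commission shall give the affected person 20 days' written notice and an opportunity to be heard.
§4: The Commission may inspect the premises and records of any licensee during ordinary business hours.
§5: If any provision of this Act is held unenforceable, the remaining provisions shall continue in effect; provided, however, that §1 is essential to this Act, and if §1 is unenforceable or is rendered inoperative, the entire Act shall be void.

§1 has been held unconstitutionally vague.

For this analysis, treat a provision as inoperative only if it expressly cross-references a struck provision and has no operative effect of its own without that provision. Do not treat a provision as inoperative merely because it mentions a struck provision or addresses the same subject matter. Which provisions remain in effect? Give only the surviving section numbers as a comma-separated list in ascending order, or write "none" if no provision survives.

§1 is struck. §3 operates only by reference to §1, so it falls with §1. §5 makes §1 an essential term, and §1 is the provision held invalid; under §5, the entire Act is therefore void. No provision of the Act survives.

none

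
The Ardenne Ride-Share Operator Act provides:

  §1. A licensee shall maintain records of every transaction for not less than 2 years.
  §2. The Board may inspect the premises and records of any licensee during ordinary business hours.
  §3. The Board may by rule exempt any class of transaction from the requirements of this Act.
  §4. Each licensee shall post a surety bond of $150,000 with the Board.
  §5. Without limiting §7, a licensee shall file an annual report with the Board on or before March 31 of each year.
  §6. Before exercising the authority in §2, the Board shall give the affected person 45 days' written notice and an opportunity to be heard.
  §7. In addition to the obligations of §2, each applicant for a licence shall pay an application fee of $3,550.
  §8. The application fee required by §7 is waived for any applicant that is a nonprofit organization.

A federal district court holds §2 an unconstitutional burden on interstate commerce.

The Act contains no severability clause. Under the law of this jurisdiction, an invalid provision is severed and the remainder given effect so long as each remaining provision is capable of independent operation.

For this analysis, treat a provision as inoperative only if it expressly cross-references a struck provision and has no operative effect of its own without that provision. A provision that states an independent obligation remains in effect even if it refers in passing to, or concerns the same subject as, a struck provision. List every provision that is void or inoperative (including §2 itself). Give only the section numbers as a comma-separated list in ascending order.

§2 is struck. §6 operates only by reference to §2, so it falls with §2. §7 mentions §2 but its own obligation stands independently of §2, so §7 is not affected. With no severability clause, the stated default rule severs what cannot stand and enforces each remaining provision that can operate on its own. That leaves §1, §3, §4, §5, §7, and §8 in effect.

2, 6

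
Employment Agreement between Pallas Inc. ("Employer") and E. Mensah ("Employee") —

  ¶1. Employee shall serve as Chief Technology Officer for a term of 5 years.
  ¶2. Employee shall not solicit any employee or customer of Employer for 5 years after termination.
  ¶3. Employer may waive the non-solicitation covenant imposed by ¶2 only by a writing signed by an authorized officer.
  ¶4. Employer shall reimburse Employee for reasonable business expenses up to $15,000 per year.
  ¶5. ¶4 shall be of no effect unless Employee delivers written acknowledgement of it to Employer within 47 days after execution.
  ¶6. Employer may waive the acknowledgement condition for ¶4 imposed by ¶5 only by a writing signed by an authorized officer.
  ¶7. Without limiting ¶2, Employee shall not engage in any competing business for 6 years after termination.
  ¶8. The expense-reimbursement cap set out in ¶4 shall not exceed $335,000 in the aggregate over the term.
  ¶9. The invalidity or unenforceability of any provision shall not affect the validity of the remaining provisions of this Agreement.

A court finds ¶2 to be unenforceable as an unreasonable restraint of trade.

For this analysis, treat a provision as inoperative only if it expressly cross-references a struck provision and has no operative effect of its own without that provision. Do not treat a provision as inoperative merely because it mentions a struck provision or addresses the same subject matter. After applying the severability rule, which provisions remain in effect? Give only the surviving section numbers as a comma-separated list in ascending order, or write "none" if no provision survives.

1, 4, 5, 6, 7, 8, 9

¶2 is struck. ¶3 merely fixes the waiver condition for ¶2; with ¶2 gone it has nothing to operate on and falls away. Although ¶7 refers to ¶2, its operative terms do not depend on ¶2, so it remains in effect. ¶9 is a severability clause and preserves every provision that can still be given independent effect. That leaves ¶1, ¶4, ¶5, ¶6, ¶7, ¶8, and ¶9 in effect.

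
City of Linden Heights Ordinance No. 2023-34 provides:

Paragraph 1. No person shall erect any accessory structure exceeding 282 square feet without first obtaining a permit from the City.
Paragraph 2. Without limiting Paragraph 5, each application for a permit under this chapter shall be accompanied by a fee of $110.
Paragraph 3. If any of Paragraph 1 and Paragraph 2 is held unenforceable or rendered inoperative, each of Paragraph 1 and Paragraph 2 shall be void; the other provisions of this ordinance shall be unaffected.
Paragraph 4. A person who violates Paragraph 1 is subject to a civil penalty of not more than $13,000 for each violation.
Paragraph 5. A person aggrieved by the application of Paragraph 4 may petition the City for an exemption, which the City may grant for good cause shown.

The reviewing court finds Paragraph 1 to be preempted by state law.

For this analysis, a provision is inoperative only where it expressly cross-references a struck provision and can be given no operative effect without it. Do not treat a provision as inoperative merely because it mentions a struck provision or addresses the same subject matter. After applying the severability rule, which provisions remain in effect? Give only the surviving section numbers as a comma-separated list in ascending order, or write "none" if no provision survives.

3

Paragraph 1 is struck. The only function of Paragraph 4 is the civil penalty for violating Paragraph 1, so it cannot stand once Paragraph 1 is removed. Paragraph 5 merely fixes the exemption procedure for Paragraph 4; with Paragraph 4 gone it has nothing to operate on and falls away. Paragraph 3 declares Paragraph 1 and Paragraph 2 mutually dependent; since one of them has fallen, all of them are of no effect. That brings down Paragraph 2 as well. The remainder continues in force under Paragraph 3. Only Paragraph 3 remains in effect.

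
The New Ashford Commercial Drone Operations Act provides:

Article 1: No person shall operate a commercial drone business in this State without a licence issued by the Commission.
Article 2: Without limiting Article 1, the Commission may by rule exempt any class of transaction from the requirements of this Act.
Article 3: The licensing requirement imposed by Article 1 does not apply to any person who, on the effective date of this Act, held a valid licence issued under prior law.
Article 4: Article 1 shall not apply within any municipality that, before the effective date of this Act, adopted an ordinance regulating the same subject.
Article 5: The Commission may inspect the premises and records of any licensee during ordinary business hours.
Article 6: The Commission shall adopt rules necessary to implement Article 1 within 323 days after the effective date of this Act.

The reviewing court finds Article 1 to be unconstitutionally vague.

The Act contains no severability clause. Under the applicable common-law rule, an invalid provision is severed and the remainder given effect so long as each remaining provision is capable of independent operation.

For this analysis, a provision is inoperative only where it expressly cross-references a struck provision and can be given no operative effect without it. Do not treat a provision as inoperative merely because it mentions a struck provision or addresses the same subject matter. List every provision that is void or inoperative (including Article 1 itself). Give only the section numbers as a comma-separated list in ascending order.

1, 3, 4, 6

Article 1 is struck. Article 3 has no operative effect of its own apart from Article 1 and is therefore inoperative. Article 4 has no operative effect of its own apart from Article 1 and is therefore inoperative. Article 6 has no operative effect of its own apart from Article 1 and is therefore inoperative. Article 2 mentions Article 1 but its own obligation stands independently of Article 1, so Article 2 is not affected. Under the stated default rule, only provisions that cannot operate independently fall away; the rest are enforced. Article 2 and Article 5 remain in effect.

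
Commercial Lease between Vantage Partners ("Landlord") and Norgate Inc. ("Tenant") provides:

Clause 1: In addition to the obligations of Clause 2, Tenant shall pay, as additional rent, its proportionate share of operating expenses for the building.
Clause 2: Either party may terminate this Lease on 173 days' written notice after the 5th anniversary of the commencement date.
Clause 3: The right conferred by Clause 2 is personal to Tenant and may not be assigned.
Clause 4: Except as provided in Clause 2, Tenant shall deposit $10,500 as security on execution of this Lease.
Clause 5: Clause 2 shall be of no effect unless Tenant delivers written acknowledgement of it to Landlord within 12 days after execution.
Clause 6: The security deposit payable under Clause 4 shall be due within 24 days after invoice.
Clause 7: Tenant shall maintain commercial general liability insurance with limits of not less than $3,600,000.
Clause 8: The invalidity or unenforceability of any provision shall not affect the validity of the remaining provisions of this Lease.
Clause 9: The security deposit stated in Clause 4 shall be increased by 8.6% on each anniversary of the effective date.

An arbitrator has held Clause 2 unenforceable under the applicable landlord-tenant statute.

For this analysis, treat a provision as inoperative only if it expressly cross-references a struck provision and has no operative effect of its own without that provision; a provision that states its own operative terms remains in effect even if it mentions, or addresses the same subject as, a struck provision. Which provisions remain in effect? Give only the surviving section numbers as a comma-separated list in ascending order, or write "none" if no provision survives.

1, 4, 6, 7, 8, 9

Clause 2 is struck. Clause 3 operates only by reference to Clause 2, so it falls with Clause 2. Clause 5 has no operative effect of its own apart from Clause 2 and is therefore inoperative. Clause 1 mentions Clause 2 but its own obligation stands independently of Clause 2, so Clause 1 is not affected. Clause 4 mentions Clause 2 but its own obligation stands independently of Clause 2, so Clause 4 is not affected. Under the severability clause in Clause 8, the remaining provisions continue in force. The provisions still in force are Clause 1, Clause 4, Clause 6, Clause 7, Clause 8, and Clause 9.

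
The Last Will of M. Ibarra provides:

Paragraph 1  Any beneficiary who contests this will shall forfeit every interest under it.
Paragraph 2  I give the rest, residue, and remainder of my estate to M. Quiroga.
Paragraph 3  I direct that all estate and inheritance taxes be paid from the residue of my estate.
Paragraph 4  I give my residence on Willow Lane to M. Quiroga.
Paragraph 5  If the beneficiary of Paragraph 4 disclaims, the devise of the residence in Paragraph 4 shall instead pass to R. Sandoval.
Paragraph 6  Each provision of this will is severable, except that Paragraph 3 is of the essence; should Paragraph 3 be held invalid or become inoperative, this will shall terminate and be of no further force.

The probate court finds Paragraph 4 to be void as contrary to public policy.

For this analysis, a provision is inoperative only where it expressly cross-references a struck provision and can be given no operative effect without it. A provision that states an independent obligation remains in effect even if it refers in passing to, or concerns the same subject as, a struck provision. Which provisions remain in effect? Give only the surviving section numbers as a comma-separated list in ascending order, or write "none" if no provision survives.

1, 2, 3, 6

Paragraph 4 is struck. Paragraph 5 operates only by reference to Paragraph 4, so it falls with Paragraph 4. Paragraph 6 makes Paragraph 3 an essential term, but Paragraph 3 is unaffected, so the severability proviso in Paragraph 6 preserves the remaining provisions. Paragraph 1, Paragraph 2, Paragraph 3, and Paragraph 6 remain in effect.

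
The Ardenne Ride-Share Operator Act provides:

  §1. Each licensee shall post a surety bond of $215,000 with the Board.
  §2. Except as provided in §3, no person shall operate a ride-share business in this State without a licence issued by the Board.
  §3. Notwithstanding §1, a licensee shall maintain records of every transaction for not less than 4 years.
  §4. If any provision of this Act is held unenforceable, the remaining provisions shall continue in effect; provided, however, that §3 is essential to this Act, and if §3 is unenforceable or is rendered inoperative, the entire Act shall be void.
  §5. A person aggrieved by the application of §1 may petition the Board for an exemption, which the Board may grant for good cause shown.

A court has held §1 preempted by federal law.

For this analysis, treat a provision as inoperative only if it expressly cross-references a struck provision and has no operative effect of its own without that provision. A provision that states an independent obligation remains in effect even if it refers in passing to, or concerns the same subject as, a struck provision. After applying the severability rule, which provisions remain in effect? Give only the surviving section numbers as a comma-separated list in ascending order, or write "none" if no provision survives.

2, 3, 4

§1 is struck. §5 merely fixes the exemption procedure for §1; with §1 gone it has nothing to operate on and falls away. §3 mentions §1 but its own obligation stands independently of §1, so §3 is not affected. §4 makes §3 an essential term, but §3 is unaffected, so the severability proviso in §4 preserves the remaining provisions. That leaves §2, §3, and §4 in effect.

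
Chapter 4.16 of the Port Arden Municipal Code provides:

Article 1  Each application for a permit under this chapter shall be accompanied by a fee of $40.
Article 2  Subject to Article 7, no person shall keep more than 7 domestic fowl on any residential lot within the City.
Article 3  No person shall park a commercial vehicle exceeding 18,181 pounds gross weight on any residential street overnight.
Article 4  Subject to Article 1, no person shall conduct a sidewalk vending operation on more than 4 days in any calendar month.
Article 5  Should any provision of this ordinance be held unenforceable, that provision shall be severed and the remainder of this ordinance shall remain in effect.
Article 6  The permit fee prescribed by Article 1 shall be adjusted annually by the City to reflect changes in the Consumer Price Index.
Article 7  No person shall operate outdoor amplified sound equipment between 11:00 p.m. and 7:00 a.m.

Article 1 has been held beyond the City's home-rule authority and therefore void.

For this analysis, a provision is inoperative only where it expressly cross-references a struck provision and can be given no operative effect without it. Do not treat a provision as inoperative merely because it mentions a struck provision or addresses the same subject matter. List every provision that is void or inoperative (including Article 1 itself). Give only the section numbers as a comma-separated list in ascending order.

1, 6

Article 1 is struck. Article 6 does nothing except set the indexation of the permit fee by reference to Article 1; with Article 1 gone it has no independent effect and is inoperative. Article 4 mentions Article 1 but its own obligation stands independently of Article 1, so Article 4 is not affected. Article 5 is a severability clause and preserves every provision that can still be given independent effect. Article 2, Article 3, Article 4, Article 5, and Article 7 remain in effect.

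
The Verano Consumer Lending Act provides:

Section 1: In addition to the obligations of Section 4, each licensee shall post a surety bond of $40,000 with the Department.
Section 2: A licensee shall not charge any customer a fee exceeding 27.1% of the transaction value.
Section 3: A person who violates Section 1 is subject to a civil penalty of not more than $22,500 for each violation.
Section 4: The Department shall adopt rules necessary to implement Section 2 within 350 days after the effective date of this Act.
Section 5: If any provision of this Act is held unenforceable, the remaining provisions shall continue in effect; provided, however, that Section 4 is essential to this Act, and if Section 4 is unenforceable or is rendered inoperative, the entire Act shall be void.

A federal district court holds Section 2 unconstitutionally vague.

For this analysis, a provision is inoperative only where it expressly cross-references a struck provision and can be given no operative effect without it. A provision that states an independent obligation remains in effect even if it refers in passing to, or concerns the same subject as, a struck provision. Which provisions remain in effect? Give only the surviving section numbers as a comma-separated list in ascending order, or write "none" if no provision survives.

none

Section 2 is struck. Section 4 has no operative effect of its own apart from Section 2 and is therefore inoperative. Section 5 makes Section 4 an essential term, and Section 4 has been rendered inoperative by the cascade; under Section 5, the entire Act is therefore void. No provision of the Act survives.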